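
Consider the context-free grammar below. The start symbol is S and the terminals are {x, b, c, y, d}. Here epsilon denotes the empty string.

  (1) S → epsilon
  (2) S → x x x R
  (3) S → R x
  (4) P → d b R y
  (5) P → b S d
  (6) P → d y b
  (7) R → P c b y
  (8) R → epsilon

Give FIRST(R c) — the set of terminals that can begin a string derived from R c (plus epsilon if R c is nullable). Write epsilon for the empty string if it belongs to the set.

{b, c, d}

FIRST(P): from P→d b R y we get {d}; from P→b S d we get {b}; from P→d y b we get {d}. So FIRST(P) = {b, d}.
FIRST(R): from R→P c b y we get {b, d}; from R→epsilon we get {epsilon}. So FIRST(R) = {epsilon, b, d}.
FIRST(S): from S→epsilon we get {epsilon}; from S→x x x R we get {x}; from S→R x we get {b, d, x}. So FIRST(S) = {epsilon, b, d, x}.
FIRST(R c): take FIRST of each symbol in turn, carrying on past any symbol whose FIRST contains epsilon; result {b, c, d}.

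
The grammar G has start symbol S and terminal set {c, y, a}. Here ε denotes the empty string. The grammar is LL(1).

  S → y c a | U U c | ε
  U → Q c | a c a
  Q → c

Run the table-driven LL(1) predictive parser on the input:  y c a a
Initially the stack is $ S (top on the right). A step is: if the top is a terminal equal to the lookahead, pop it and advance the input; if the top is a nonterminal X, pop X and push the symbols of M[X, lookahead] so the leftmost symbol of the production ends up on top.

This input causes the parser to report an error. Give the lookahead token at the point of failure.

     Stack    Input      Action
  1  $ S      y c a a $  expand S → y c a
  2  $ a c y  y c a a $  match y
  3  $ a c    c a a $    match c
  4  $ a      a a $      match a
  5  $        a $        error: stack empty but input remains

a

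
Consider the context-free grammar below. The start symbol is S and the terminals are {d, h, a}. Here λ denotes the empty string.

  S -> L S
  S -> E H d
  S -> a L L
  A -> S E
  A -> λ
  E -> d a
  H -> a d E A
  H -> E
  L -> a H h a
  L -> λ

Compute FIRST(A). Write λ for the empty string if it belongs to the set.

FIRST(E): from E->d a we get {d}. So FIRST(E) = {d}.
FIRST(L): from L->a H h a we get {a}; from L->λ we get {λ}. So FIRST(L) = {λ, a}.
FIRST(S): from S->L S we get {a, d}; from S->E H d we get {d}; from S->a L L we get {a}. So FIRST(S) = {a, d}.
FIRST(H): from H->a d E A we get {a}; from H->E we get {d}. So FIRST(H) = {a, d}.
FIRST(A): from A->S E we get {a, d}; from A->λ we get {λ}. So FIRST(A) = {λ, a, d}.

{λ, a, d}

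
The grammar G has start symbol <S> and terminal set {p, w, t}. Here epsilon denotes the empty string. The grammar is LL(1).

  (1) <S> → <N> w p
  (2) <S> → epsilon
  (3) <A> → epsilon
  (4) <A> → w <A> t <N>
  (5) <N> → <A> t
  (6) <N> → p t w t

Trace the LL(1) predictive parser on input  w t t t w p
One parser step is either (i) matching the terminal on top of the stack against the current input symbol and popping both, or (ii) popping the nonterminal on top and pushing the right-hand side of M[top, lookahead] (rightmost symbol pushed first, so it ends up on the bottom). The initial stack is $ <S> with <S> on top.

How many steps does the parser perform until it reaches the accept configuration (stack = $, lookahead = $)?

12

step 1: stack=$ <S>  input=w t t t w p $  — expand <S> → <N> w p
step 2: stack=$ p w <N>  input=w t t t w p $  — expand <N> → <A> t
step 3: stack=$ p w t <A>  input=w t t t w p $  — expand <A> → w <A> t <N>
step 4: stack=$ p w t <N> t <A> w  input=w t t t w p $  — match w
step 5: stack=$ p w t <N> t <A>  input=t t t w p $  — expand <A> → epsilon
step 6: stack=$ p w t <N> t  input=t t t w p $  — match t
step 7: stack=$ p w t <N>  input=t t w p $  — expand <N> → <A> t
step 8: stack=$ p w t t <A>  input=t t w p $  — expand <A> → epsilon
step 9: stack=$ p w t t  input=t t w p $  — match t
step 10: stack=$ p w t  input=t w p $  — match t
step 11: stack=$ p w  input=w p $  — match w
step 12: stack=$ p  input=p $  — match p
Accept reached after 12 steps.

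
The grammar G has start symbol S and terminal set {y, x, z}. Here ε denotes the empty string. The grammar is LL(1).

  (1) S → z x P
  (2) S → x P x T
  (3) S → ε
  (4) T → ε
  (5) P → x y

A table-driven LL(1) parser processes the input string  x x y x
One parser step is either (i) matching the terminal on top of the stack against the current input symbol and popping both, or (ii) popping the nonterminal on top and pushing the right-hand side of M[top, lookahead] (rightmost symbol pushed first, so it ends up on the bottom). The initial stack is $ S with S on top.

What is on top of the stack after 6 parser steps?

     Stack      Input      Action
  1  $ S        x x y x $  expand S → x P x T
  2  $ T x P x  x x y x $  match x
  3  $ T x P    x y x $    expand P → x y
  4  $ T x y x  x y x $    match x
  5  $ T x y    y x $      match y
  6  $ T x      x $        match x
Stack after step 6: $ T (top = T).

T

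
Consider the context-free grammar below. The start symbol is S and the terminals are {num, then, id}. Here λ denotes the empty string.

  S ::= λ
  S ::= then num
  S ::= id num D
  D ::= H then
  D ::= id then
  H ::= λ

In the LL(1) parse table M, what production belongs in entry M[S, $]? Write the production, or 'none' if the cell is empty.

S ::= λ

FIRST(S): from S::=λ we get {λ}; from S::=then num we get {then}; from S::=id num D we get {id}. So FIRST(S) = {λ, id, then}.
FIRST(H): from H::=λ we get {λ}. So FIRST(H) = {λ}.
FIRST(D): from D::=H then we get {then}; from D::=id then we get {id}. So FIRST(D) = {id, then}.
FOLLOW(S) includes $ since S is the start symbol.
FOLLOW(S): S appears on no right-hand side. Thus FOLLOW(S) = {$}.
For S ::= λ: FIRST(λ) = {λ}, so it goes in M[S, t] for t ∈ {}; since λ ∈ FIRST, also for every t ∈ FOLLOW(S) = {$}.
For S ::= then num: FIRST(then num) = {then}, so it goes in M[S, t] for t ∈ {then}.
For S ::= id num D: FIRST(id num D) = {id}, so it goes in M[S, t] for t ∈ {id}.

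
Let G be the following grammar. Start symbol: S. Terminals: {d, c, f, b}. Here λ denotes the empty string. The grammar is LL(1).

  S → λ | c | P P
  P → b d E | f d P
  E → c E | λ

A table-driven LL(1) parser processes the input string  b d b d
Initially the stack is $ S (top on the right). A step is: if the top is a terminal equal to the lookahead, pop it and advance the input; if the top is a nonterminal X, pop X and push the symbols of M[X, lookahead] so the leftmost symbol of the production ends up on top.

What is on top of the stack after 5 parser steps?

P

     Stack      Input      Action
  1  $ S        b d b d $  expand S → P P
  2  $ P P      b d b d $  expand P → b d E
  3  $ P E d b  b d b d $  match b
  4  $ P E d    d b d $    match d
  5  $ P E      b d $      expand E → λ
Stack after step 5: $ P (top = P).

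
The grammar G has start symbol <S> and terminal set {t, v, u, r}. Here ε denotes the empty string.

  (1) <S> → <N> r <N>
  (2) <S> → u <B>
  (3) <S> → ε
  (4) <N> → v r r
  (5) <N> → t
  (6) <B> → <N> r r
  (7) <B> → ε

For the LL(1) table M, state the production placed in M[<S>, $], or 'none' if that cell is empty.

<S> → ε

FIRST(<N>) = {t, v}
FIRST(<S>) = {ε, t, u, v}  (via <N> r <N>)
FIRST(<B>) = {ε, t, v}  (via <N> r r)
FOLLOW(<S>) includes $ since <S> is the start symbol.
FOLLOW(<S>): <S> appears on no right-hand side. Thus FOLLOW(<S>) = {$}.
For <S> → <N> r <N>: FIRST(<N> r <N>) = {t, v}, so it goes in M[<S>, t] for t ∈ {t, v}.
For <S> → u <B>: FIRST(u <B>) = {u}, so it goes in M[<S>, t] for t ∈ {u}.
For <S> → ε: FIRST(ε) = {ε}, so it goes in M[<S>, t] for t ∈ {}; since ε ∈ FIRST, also for every t ∈ FOLLOW(<S>) = {$}.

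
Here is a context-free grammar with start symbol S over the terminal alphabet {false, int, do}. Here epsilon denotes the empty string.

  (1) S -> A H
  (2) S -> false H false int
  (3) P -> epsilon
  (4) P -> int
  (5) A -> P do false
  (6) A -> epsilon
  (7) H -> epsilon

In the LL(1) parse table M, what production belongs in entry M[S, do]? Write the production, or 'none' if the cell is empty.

FIRST(P) = {epsilon, int}
FIRST(H) = {epsilon}
FIRST(A) = {epsilon, do, int}  (via P do false)
FIRST(S) = {epsilon, do, false, int}  (via A H)
FOLLOW(S) includes $ since S is the start symbol.
FOLLOW(S): S appears on no right-hand side. Thus FOLLOW(S) = {$}.
For S -> A H: FIRST(A H) = {epsilon, do, int}, so it goes in M[S, t] for t ∈ {do, int}; since epsilon ∈ FIRST, also for every t ∈ FOLLOW(S) = {$}.
For S -> false H false int: FIRST(false H false int) = {false}, so it goes in M[S, t] for t ∈ {false}.

S -> A H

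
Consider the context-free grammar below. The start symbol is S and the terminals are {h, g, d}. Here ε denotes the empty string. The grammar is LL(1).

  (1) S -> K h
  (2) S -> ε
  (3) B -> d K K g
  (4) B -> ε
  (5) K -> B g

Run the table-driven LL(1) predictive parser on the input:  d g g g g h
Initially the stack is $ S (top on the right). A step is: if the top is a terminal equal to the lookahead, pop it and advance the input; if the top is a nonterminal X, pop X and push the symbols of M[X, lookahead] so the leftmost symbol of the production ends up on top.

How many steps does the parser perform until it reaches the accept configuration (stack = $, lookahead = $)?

      Stack          Input          Action
   1  $ S            d g g g g h $  expand S -> K h
   2  $ h K          d g g g g h $  expand K -> B g
   3  $ h g B        d g g g g h $  expand B -> d K K g
   4  $ h g g K K d  d g g g g h $  match d
   5  $ h g g K K    g g g g h $    expand K -> B g
   6  $ h g g K g B  g g g g h $    expand B -> ε
   7  $ h g g K g    g g g g h $    match g
   8  $ h g g K      g g g h $      expand K -> B g
   9  $ h g g g B    g g g h $      expand B -> ε
  10  $ h g g g      g g g h $      match g
  11  $ h g g        g g h $        match g
  12  $ h g          g h $          match g
  13  $ h            h $            match h
Accept reached after 13 steps.

13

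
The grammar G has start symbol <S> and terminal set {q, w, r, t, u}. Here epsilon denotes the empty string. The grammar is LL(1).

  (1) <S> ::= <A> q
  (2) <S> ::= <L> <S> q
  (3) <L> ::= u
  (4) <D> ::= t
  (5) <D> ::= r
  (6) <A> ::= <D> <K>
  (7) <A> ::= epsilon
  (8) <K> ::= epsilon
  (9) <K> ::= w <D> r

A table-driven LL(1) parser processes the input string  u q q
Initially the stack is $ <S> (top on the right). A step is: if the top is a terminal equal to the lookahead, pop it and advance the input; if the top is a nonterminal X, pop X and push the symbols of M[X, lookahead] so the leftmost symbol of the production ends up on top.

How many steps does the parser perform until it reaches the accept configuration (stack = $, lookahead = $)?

     Stack        Input    Action
  1  $ <S>        u q q $  expand <S> ::= <L> <S> q
  2  $ q <S> <L>  u q q $  expand <L> ::= u
  3  $ q <S> u    u q q $  match u
  4  $ q <S>      q q $    expand <S> ::= <A> q
  5  $ q q <A>    q q $    expand <A> ::= epsilon
  6  $ q q        q q $    match q
  7  $ q          q $      match q
Accept reached after 7 steps.

7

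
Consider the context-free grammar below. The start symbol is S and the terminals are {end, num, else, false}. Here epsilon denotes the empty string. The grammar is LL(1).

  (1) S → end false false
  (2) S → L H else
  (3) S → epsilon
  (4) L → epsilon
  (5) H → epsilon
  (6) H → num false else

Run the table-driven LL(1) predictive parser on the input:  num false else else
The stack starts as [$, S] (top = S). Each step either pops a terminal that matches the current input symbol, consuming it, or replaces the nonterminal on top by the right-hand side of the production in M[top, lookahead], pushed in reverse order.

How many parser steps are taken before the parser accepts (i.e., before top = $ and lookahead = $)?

step 1: stack=$ S  input=num false else else $  — expand S → L H else
step 2: stack=$ else H L  input=num false else else $  — expand L → epsilon
step 3: stack=$ else H  input=num false else else $  — expand H → num false else
step 4: stack=$ else else false num  input=num false else else $  — match num
step 5: stack=$ else else false  input=false else else $  — match false
step 6: stack=$ else else  input=else else $  — match else
step 7: stack=$ else  input=else $  — match else
Accept reached after 7 steps.

7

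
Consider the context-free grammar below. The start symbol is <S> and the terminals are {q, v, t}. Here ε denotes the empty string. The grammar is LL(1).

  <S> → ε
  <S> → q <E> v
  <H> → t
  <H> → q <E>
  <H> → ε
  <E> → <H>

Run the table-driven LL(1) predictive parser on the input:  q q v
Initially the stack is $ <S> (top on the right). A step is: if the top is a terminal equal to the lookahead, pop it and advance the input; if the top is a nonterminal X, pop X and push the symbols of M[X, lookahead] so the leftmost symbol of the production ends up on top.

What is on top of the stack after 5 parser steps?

<E>

step 1: stack=$ <S>  input=q q v $  — expand <S> → q <E> v
step 2: stack=$ v <E> q  input=q q v $  — match q
step 3: stack=$ v <E>  input=q v $  — expand <E> → <H>
step 4: stack=$ v <H>  input=q v $  — expand <H> → q <E>
step 5: stack=$ v <E> q  input=q v $  — match q
Stack after step 5: $ v <E> (top = <E>).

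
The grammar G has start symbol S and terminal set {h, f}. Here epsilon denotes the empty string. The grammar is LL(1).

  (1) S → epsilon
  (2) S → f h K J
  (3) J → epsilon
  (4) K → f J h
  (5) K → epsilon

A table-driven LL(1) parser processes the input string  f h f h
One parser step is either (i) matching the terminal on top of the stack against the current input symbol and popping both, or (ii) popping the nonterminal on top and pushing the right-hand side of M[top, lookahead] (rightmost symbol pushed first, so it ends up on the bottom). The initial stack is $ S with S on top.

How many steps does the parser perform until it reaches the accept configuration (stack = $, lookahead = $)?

step 1: stack=$ S  input=f h f h $  — expand S → f h K J
step 2: stack=$ J K h f  input=f h f h $  — match f
step 3: stack=$ J K h  input=h f h $  — match h
step 4: stack=$ J K  input=f h $  — expand K → f J h
step 5: stack=$ J h J f  input=f h $  — match f
step 6: stack=$ J h J  input=h $  — expand J → epsilon
step 7: stack=$ J h  input=h $  — match h
step 8: stack=$ J  input=$  — expand J → epsilon
Accept reached after 8 steps.

8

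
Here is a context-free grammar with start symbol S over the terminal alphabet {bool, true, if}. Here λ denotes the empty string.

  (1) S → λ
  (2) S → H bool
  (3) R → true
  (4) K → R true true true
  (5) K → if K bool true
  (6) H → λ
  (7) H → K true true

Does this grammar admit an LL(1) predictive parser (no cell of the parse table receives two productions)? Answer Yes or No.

FIRST(S) = {λ, bool, if, true}
FIRST(R) = {true}
FIRST(K) = {if, true}
FIRST(H) = {λ, if, true}
FOLLOW(S) = {$}
FOLLOW(R) = {true}
FOLLOW(K) = {bool, true}
FOLLOW(H) = {bool}
Each cell of M receives at most one production.

Yes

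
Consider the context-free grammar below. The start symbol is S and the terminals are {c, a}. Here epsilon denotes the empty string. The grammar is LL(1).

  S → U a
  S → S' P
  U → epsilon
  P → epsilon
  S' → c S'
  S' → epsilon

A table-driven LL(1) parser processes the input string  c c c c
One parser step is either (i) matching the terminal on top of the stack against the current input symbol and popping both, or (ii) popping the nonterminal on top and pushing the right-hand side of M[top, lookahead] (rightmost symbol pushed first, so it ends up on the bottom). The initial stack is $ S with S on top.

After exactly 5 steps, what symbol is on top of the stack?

S'

     Stack     Input      Action
  1  $ S       c c c c $  expand S → S' P
  2  $ P S'    c c c c $  expand S' → c S'
  3  $ P S' c  c c c c $  match c
  4  $ P S'    c c c $    expand S' → c S'
  5  $ P S' c  c c c $    match c
Stack after step 5: $ P S' (top = S').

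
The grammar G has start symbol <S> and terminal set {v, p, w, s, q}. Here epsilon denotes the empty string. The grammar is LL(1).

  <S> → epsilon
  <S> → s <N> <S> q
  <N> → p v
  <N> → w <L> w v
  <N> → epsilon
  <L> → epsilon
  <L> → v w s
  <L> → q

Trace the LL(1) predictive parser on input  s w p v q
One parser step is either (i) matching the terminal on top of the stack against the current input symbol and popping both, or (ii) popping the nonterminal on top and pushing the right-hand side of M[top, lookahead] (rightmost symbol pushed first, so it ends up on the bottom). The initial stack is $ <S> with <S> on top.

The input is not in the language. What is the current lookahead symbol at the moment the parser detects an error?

p

     Stack              Input        Action
  1  $ <S>              s w p v q $  expand <S> → s <N> <S> q
  2  $ q <S> <N> s      s w p v q $  match s
  3  $ q <S> <N>        w p v q $    expand <N> → w <L> w v
  4  $ q <S> v w <L> w  w p v q $    match w
  5  $ q <S> v w <L>    p v q $      error: M[<L>, p] is empty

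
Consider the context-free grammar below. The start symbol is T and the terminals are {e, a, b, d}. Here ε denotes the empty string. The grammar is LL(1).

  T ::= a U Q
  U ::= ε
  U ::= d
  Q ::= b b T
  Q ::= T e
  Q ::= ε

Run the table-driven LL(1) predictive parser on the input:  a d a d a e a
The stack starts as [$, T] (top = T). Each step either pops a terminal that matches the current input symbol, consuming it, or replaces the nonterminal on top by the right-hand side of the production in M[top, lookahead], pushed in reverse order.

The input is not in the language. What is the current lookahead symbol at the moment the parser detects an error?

a

      Stack        Input            Action
   1  $ T          a d a d a e a $  expand T ::= a U Q
   2  $ Q U a      a d a d a e a $  match a
   3  $ Q U        d a d a e a $    expand U ::= d
   4  $ Q d        d a d a e a $    match d
   5  $ Q          a d a e a $      expand Q ::= T e
   6  $ e T        a d a e a $      expand T ::= a U Q
   7  $ e Q U a    a d a e a $      match a
   8  $ e Q U      d a e a $        expand U ::= d
   9  $ e Q d      d a e a $        match d
  10  $ e Q        a e a $          expand Q ::= T e
  11  $ e e T      a e a $          expand T ::= a U Q
  12  $ e e Q U a  a e a $          match a
  13  $ e e Q U    e a $            expand U ::= ε
  14  $ e e Q      e a $            expand Q ::= ε
  15  $ e e        e a $            match e
  16  $ e          a $              error: top is terminal e but lookahead is a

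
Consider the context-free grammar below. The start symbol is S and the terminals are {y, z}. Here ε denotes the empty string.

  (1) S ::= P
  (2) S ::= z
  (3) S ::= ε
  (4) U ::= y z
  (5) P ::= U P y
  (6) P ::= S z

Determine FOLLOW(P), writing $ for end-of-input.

FIRST(U) = {y}
FIRST(S) = {ε, y, z}  (via P)
FIRST(P) = {y, z}  (via U P y, S z)
FOLLOW(S) includes $ since S is the start symbol.
FOLLOW(S): in P::=S z, S is followed by z with FIRST {z}. Thus FOLLOW(S) = {$, z}.
FOLLOW(U): in P::=U P y, U is followed by P y with FIRST {y, z}. Thus FOLLOW(U) = {y, z}.
FOLLOW(P): in S::=P, the suffix after P is empty, so FOLLOW(P) ⊇ FOLLOW(S) = {$, z}; in P::=U P y, P is followed by y with FIRST {y}. Thus FOLLOW(P) = {$, y, z}.

{$, y, z}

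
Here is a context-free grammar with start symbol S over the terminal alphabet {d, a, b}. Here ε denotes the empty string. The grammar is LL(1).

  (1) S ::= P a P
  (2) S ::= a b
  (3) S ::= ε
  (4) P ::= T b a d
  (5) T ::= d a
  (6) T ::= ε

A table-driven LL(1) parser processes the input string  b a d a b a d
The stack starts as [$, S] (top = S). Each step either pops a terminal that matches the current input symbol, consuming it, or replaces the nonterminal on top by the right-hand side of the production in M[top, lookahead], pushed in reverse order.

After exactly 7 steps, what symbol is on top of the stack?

P

step 1: stack=$ S  input=b a d a b a d $  — expand S ::= P a P
step 2: stack=$ P a P  input=b a d a b a d $  — expand P ::= T b a d
step 3: stack=$ P a d a b T  input=b a d a b a d $  — expand T ::= ε
step 4: stack=$ P a d a b  input=b a d a b a d $  — match b
step 5: stack=$ P a d a  input=a d a b a d $  — match a
step 6: stack=$ P a d  input=d a b a d $  — match d
step 7: stack=$ P a  input=a b a d $  — match a
Stack after step 7: $ P (top = P).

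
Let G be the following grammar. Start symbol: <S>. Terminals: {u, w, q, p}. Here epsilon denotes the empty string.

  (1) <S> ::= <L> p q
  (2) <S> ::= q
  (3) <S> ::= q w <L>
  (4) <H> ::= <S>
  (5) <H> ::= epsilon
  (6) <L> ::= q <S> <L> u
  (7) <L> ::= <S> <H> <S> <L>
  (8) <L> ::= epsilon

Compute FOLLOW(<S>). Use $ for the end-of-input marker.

{$, p, q, u}

FIRST(<S>) = {p, q}  (via <L> p q)
FIRST(<H>) = {epsilon, p, q}  (via <S>)
FIRST(<L>) = {epsilon, p, q}  (via <S> <H> <S> <L>)
FOLLOW(<S>) includes $ since <S> is the start symbol.
FOLLOW(<H>): in <L>::=<S> <H> <S> <L>, <H> is followed by <S> <L> with FIRST {p, q}. Thus FOLLOW(<H>) = {p, q}.
FOLLOW(<S>): in <H>::=<S>, the suffix after <S> is empty, so FOLLOW(<S>) ⊇ FOLLOW(<H>) = {p, q}; in <L>::=q <S> <L> u, <S> is followed by <L> u with FIRST {p, q, u}; in <L>::=<S> <H> <S> <L> (occurrence 1), <S> is followed by <H> <S> <L> with FIRST {p, q}; in <L>::=<S> <H> <S> <L> (occurrence 2), <S> is followed by <L> with FIRST {epsilon, p, q}; in <L>::=<S> <H> <S> <L> (occurrence 2), the suffix after <S> is nullable, so FOLLOW(<S>) ⊇ FOLLOW(<L>) = {$, p, q, u}. Thus FOLLOW(<S>) = {$, p, q, u}.
FOLLOW(<L>): in <S>::=<L> p q, <L> is followed by p q with FIRST {p}; in <S>::=q w <L>, the suffix after <L> is empty, so FOLLOW(<L>) ⊇ FOLLOW(<S>) = {$, p, q, u}; in <L>::=q <S> <L> u, <L> is followed by u with FIRST {u}; in <L>::=<S> <H> <S> <L>, the suffix after <L> is empty (adds nothing new). Thus FOLLOW(<L>) = {$, p, q, u}.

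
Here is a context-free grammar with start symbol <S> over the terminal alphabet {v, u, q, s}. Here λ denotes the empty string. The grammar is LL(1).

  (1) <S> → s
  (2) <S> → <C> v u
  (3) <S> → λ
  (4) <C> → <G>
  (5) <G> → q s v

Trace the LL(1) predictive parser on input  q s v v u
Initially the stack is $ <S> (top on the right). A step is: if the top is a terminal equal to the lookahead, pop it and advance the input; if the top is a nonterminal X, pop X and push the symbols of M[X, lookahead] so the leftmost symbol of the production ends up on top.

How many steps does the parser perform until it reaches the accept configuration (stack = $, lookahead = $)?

8

step 1: stack=$ <S>  input=q s v v u $  — expand <S> → <C> v u
step 2: stack=$ u v <C>  input=q s v v u $  — expand <C> → <G>
step 3: stack=$ u v <G>  input=q s v v u $  — expand <G> → q s v
step 4: stack=$ u v v s q  input=q s v v u $  — match q
step 5: stack=$ u v v s  input=s v v u $  — match s
step 6: stack=$ u v v  input=v v u $  — match v
step 7: stack=$ u v  input=v u $  — match v
step 8: stack=$ u  input=u $  — match u
Accept reached after 8 steps.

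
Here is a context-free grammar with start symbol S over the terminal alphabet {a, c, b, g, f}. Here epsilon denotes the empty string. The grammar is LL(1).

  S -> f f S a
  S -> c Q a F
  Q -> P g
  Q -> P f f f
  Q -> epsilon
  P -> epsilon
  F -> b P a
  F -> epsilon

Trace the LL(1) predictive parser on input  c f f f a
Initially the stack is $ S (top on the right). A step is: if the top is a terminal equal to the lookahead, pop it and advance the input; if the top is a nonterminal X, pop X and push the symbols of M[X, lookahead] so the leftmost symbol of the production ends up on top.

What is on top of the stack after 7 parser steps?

step 1: stack=$ S  input=c f f f a $  — expand S -> c Q a F
step 2: stack=$ F a Q c  input=c f f f a $  — match c
step 3: stack=$ F a Q  input=f f f a $  — expand Q -> P f f f
step 4: stack=$ F a f f f P  input=f f f a $  — expand P -> epsilon
step 5: stack=$ F a f f f  input=f f f a $  — match f
step 6: stack=$ F a f f  input=f f a $  — match f
step 7: stack=$ F a f  input=f a $  — match f
Stack after step 7: $ F a (top = a).

a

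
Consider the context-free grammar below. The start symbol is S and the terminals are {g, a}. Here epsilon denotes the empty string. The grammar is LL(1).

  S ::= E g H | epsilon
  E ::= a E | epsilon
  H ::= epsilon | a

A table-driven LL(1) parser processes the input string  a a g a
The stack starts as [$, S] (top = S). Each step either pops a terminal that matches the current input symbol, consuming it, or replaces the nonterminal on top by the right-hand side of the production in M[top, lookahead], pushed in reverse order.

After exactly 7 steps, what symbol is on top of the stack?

step 1: stack=$ S  input=a a g a $  — expand S ::= E g H
step 2: stack=$ H g E  input=a a g a $  — expand E ::= a E
step 3: stack=$ H g E a  input=a a g a $  — match a
step 4: stack=$ H g E  input=a g a $  — expand E ::= a E
step 5: stack=$ H g E a  input=a g a $  — match a
step 6: stack=$ H g E  input=g a $  — expand E ::= epsilon
step 7: stack=$ H g  input=g a $  — match g
Stack after step 7: $ H (top = H).

H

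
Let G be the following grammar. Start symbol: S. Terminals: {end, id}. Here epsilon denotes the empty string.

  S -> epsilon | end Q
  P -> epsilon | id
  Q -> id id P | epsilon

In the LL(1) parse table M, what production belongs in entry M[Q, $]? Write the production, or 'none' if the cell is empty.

FIRST(S): from S->epsilon we get {epsilon}; from S->end Q we get {end}. So FIRST(S) = {epsilon, end}.
FIRST(P): from P->epsilon we get {epsilon}; from P->id we get {id}. So FIRST(P) = {epsilon, id}.
FIRST(Q): from Q->id id P we get {id}; from Q->epsilon we get {epsilon}. So FIRST(Q) = {epsilon, id}.
FOLLOW(S) includes $ since S is the start symbol.
FOLLOW(S): S appears on no right-hand side. Thus FOLLOW(S) = {$}.
FOLLOW(Q): in S->end Q, the suffix after Q is empty, so FOLLOW(Q) ⊇ FOLLOW(S) = {$}. Thus FOLLOW(Q) = {$}.
For Q -> id id P: FIRST(id id P) = {id}, so it goes in M[Q, t] for t ∈ {id}.
For Q -> epsilon: FIRST(epsilon) = {epsilon}, so it goes in M[Q, t] for t ∈ {}; since epsilon ∈ FIRST, also for every t ∈ FOLLOW(Q) = {$}.

Q -> epsilon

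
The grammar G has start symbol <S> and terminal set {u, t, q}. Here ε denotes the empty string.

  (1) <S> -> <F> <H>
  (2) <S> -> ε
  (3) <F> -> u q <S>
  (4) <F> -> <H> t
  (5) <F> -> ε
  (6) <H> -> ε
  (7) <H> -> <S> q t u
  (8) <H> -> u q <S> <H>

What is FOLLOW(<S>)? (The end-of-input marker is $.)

FIRST(<S>) = {ε, q, t, u}  (via <F> <H>)
FIRST(<H>) = {ε, q, t, u}  (via <S> q t u)
FIRST(<F>) = {ε, q, t, u}  (via <H> t)
FOLLOW(<S>) includes $ since <S> is the start symbol.
FOLLOW(<S>): in <F>->u q <S>, the suffix after <S> is empty, so FOLLOW(<S>) ⊇ FOLLOW(<F>) = {$, q, t, u}; in <H>-><S> q t u, <S> is followed by q t u with FIRST {q}; in <H>->u q <S> <H>, <S> is followed by <H> with FIRST {ε, q, t, u}; in <H>->u q <S> <H>, the suffix after <S> is nullable, so FOLLOW(<S>) ⊇ FOLLOW(<H>) = {$, q, t, u}. Thus FOLLOW(<S>) = {$, q, t, u}.
FOLLOW(<F>): in <S>-><F> <H>, <F> is followed by <H> with FIRST {ε, q, t, u}; in <S>-><F> <H>, the suffix after <F> is nullable, so FOLLOW(<F>) ⊇ FOLLOW(<S>) = {$, q, t, u}. Thus FOLLOW(<F>) = {$, q, t, u}.
FOLLOW(<H>): in <S>-><F> <H>, the suffix after <H> is empty, so FOLLOW(<H>) ⊇ FOLLOW(<S>) = {$, q, t, u}; in <F>-><H> t, <H> is followed by t with FIRST {t}; in <H>->u q <S> <H>, the suffix after <H> is empty (adds nothing new). Thus FOLLOW(<H>) = {$, q, t, u}.

{$, q, t, u}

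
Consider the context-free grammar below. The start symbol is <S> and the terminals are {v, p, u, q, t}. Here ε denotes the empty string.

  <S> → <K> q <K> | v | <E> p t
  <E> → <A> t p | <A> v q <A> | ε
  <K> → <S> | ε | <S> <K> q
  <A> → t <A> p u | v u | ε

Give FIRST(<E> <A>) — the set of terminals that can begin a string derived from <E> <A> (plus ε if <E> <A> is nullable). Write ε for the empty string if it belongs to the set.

{ε, t, v}

FIRST(<A>) = {ε, t, v}
FIRST(<E>) = {ε, t, v}  (via <A> t p, <A> v q <A>)
FIRST(<S>) = {p, q, t, v}  (via <K> q <K>, <E> p t)
FIRST(<K>) = {ε, p, q, t, v}  (via <S>, <S> <K> q)
FIRST(<E> <A>): take FIRST of each symbol in turn, carrying on past any symbol whose FIRST contains ε; result {ε, t, v}.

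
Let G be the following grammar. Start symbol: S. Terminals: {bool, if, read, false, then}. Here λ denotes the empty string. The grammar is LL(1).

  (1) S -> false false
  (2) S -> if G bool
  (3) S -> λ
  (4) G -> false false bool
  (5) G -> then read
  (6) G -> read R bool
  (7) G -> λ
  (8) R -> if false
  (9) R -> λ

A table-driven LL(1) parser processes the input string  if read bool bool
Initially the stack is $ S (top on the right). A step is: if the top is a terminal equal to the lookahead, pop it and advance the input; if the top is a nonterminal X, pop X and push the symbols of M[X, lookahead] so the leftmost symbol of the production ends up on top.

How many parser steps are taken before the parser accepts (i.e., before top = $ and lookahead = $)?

     Stack               Input                Action
  1  $ S                 if read bool bool $  expand S -> if G bool
  2  $ bool G if         if read bool bool $  match if
  3  $ bool G            read bool bool $     expand G -> read R bool
  4  $ bool bool R read  read bool bool $     match read
  5  $ bool bool R       bool bool $          expand R -> λ
  6  $ bool bool         bool bool $          match bool
  7  $ bool              bool $               match bool
Accept reached after 7 steps.

7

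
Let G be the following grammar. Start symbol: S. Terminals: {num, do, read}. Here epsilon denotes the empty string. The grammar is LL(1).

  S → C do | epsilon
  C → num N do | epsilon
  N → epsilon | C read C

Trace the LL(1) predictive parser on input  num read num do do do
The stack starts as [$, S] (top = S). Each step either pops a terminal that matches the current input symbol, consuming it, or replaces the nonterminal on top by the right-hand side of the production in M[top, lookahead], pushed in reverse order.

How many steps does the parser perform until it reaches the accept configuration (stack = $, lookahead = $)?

      Stack             Input                    Action
   1  $ S               num read num do do do $  expand S → C do
   2  $ do C            num read num do do do $  expand C → num N do
   3  $ do do N num     num read num do do do $  match num
   4  $ do do N         read num do do do $      expand N → C read C
   5  $ do do C read C  read num do do do $      expand C → epsilon
   6  $ do do C read    read num do do do $      match read
   7  $ do do C         num do do do $           expand C → num N do
   8  $ do do do N num  num do do do $           match num
   9  $ do do do N      do do do $               expand N → epsilon
  10  $ do do do        do do do $               match do
  11  $ do do           do do $                  match do
  12  $ do              do $                     match do
Accept reached after 12 steps.

12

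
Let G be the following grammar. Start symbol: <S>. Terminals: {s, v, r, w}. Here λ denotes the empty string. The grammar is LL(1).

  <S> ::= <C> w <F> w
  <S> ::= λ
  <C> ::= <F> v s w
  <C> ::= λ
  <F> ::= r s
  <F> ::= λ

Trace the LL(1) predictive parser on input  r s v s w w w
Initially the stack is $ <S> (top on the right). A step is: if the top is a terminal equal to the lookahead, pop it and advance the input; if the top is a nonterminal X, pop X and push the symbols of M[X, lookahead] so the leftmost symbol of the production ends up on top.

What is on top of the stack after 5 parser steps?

step 1: stack=$ <S>  input=r s v s w w w $  — expand <S> ::= <C> w <F> w
step 2: stack=$ w <F> w <C>  input=r s v s w w w $  — expand <C> ::= <F> v s w
step 3: stack=$ w <F> w w s v <F>  input=r s v s w w w $  — expand <F> ::= r s
step 4: stack=$ w <F> w w s v s r  input=r s v s w w w $  — match r
step 5: stack=$ w <F> w w s v s  input=s v s w w w $  — match s
Stack after step 5: $ w <F> w w s v (top = v).

v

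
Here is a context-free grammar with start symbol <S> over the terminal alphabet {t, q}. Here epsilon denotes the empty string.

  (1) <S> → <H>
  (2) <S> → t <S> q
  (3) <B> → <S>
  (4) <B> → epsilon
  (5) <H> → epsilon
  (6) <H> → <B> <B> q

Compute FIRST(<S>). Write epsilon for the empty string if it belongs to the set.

FIRST(<S>) = {epsilon, q, t}  (via <H>)
FIRST(<B>) = {epsilon, q, t}  (via <S>)
FIRST(<H>) = {epsilon, q, t}  (via <B> <B> q)

{epsilon, q, t}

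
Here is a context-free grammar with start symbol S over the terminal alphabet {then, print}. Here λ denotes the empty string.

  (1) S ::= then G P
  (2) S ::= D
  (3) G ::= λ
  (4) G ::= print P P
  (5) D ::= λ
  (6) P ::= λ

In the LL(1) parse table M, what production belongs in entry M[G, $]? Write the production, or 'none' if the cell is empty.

G ::= λ

FIRST(G) = {λ, print}
FIRST(D) = {λ}
FIRST(P) = {λ}
FIRST(S) = {λ, then}  (via D)
FOLLOW(S) includes $ since S is the start symbol.
FOLLOW(S): S appears on no right-hand side. Thus FOLLOW(S) = {$}.
FOLLOW(G): in S::=then G P, G is followed by P with FIRST {λ}; in S::=then G P, the suffix after G is nullable, so FOLLOW(G) ⊇ FOLLOW(S) = {$}. Thus FOLLOW(G) = {$}.
For G ::= λ: FIRST(λ) = {λ}, so it goes in M[G, t] for t ∈ {}; since λ ∈ FIRST, also for every t ∈ FOLLOW(G) = {$}.
For G ::= print P P: FIRST(print P P) = {print}, so it goes in M[G, t] for t ∈ {print}.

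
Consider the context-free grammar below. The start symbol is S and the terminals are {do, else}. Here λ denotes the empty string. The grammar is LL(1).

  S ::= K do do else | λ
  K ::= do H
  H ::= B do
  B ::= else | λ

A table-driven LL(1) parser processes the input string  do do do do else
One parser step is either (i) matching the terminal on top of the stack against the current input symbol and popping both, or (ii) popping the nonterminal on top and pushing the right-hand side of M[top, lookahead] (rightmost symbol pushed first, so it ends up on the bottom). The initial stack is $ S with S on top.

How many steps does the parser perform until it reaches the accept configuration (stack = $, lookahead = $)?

9

step 1: stack=$ S  input=do do do do else $  — expand S ::= K do do else
step 2: stack=$ else do do K  input=do do do do else $  — expand K ::= do H
step 3: stack=$ else do do H do  input=do do do do else $  — match do
step 4: stack=$ else do do H  input=do do do else $  — expand H ::= B do
step 5: stack=$ else do do do B  input=do do do else $  — expand B ::= λ
step 6: stack=$ else do do do  input=do do do else $  — match do
step 7: stack=$ else do do  input=do do else $  — match do
step 8: stack=$ else do  input=do else $  — match do
step 9: stack=$ else  input=else $  — match else
Accept reached after 9 steps.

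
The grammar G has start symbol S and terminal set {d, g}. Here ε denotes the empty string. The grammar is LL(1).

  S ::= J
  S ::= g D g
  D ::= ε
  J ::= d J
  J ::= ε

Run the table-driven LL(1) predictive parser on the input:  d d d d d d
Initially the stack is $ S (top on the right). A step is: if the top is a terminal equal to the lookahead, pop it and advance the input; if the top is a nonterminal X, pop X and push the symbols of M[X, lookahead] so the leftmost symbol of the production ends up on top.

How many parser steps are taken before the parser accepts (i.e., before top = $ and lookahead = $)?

14

step 1: stack=$ S  input=d d d d d d $  — expand S ::= J
step 2: stack=$ J  input=d d d d d d $  — expand J ::= d J
step 3: stack=$ J d  input=d d d d d d $  — match d
step 4: stack=$ J  input=d d d d d $  — expand J ::= d J
step 5: stack=$ J d  input=d d d d d $  — match d
step 6: stack=$ J  input=d d d d $  — expand J ::= d J
step 7: stack=$ J d  input=d d d d $  — match d
step 8: stack=$ J  input=d d d $  — expand J ::= d J
step 9: stack=$ J d  input=d d d $  — match d
step 10: stack=$ J  input=d d $  — expand J ::= d J
step 11: stack=$ J d  input=d d $  — match d
step 12: stack=$ J  input=d $  — expand J ::= d J
step 13: stack=$ J d  input=d $  — match d
step 14: stack=$ J  input=$  — expand J ::= ε
Accept reached after 14 steps.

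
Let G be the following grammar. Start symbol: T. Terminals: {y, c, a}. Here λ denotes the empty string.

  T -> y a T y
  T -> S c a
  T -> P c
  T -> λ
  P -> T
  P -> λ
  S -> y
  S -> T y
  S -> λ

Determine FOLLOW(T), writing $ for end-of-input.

{$, c, y}

FIRST(T) = {λ, c, y}  (via S c a, P c)
FIRST(P) = {λ, c, y}  (via T)
FIRST(S) = {λ, c, y}  (via T y)
FOLLOW(T) includes $ since T is the start symbol.
FOLLOW(P): in T->P c, P is followed by c with FIRST {c}. Thus FOLLOW(P) = {c}.
FOLLOW(T): in T->y a T y, T is followed by y with FIRST {y}; in P->T, the suffix after T is empty, so FOLLOW(T) ⊇ FOLLOW(P) = {c}; in S->T y, T is followed by y with FIRST {y}. Thus FOLLOW(T) = {$, c, y}.
FOLLOW(S): in T->S c a, S is followed by c a with FIRST {c}. Thus FOLLOW(S) = {c}.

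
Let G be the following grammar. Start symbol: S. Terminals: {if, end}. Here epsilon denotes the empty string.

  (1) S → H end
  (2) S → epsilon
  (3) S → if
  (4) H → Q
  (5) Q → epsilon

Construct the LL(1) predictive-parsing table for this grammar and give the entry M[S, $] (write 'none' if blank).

S → epsilon

FIRST(Q): from Q→epsilon we get {epsilon}. So FIRST(Q) = {epsilon}.
FIRST(H): from H→Q we get {epsilon}. So FIRST(H) = {epsilon}.
FIRST(S): from S→H end we get {end}; from S→epsilon we get {epsilon}; from S→if we get {if}. So FIRST(S) = {epsilon, end, if}.
FOLLOW(S) includes $ since S is the start symbol.
FOLLOW(S): S appears on no right-hand side. Thus FOLLOW(S) = {$}.
For S → H end: FIRST(H end) = {end}, so it goes in M[S, t] for t ∈ {end}.
For S → epsilon: FIRST(epsilon) = {epsilon}, so it goes in M[S, t] for t ∈ {}; since epsilon ∈ FIRST, also for every t ∈ FOLLOW(S) = {$}.
For S → if: FIRST(if) = {if}, so it goes in M[S, t] for t ∈ {if}.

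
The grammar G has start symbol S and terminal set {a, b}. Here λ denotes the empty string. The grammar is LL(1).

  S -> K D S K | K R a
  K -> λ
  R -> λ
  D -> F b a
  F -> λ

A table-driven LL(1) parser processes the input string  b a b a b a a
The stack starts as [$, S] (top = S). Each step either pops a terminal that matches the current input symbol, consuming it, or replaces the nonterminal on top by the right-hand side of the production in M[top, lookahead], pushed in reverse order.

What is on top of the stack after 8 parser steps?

D

     Stack        Input            Action
  1  $ S          b a b a b a a $  expand S -> K D S K
  2  $ K S D K    b a b a b a a $  expand K -> λ
  3  $ K S D      b a b a b a a $  expand D -> F b a
  4  $ K S a b F  b a b a b a a $  expand F -> λ
  5  $ K S a b    b a b a b a a $  match b
  6  $ K S a      a b a b a a $    match a
  7  $ K S        b a b a a $      expand S -> K D S K
  8  $ K K S D K  b a b a a $      expand K -> λ
Stack after step 8: $ K K S D (top = D).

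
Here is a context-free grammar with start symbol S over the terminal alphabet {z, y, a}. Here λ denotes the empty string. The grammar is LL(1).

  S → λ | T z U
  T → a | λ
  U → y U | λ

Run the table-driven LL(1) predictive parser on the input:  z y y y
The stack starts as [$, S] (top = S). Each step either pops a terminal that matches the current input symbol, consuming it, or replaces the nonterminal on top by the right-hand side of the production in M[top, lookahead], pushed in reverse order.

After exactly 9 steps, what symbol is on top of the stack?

U

step 1: stack=$ S  input=z y y y $  — expand S → T z U
step 2: stack=$ U z T  input=z y y y $  — expand T → λ
step 3: stack=$ U z  input=z y y y $  — match z
step 4: stack=$ U  input=y y y $  — expand U → y U
step 5: stack=$ U y  input=y y y $  — match y
step 6: stack=$ U  input=y y $  — expand U → y U
step 7: stack=$ U y  input=y y $  — match y
step 8: stack=$ U  input=y $  — expand U → y U
step 9: stack=$ U y  input=y $  — match y
Stack after step 9: $ U (top = U).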